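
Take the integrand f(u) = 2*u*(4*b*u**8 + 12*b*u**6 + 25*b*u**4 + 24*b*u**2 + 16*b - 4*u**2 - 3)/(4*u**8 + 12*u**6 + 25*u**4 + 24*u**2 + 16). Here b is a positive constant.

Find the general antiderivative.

F(u) = (2*b*u**6 + 3*b*u**4 + 4*b*u**2 + 1)/(2*u**4 + 3*u**2 + 4) + C

Any candidate F(u) must reproduce f(u) exactly when differentiated.
Check: d/du[(2*b*u**6 + 3*b*u**4 + 4*b*u**2 + 1)/(2*u**4 + 3*u**2 + 4)] = (8*b*u**9 + 24*b*u**7 + 50*b*u**5 + 48*b*u**3 + 32*b*u - 8*u**3 - 6*u)/(4*u**8 + 12*u**6 + 25*u**4 + 24*u**2 + 16), which equals f(u).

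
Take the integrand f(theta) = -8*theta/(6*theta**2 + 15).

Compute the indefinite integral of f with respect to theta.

f matches the chain-rule pattern g'(h)*h' with inner function h(theta) = theta**2 + 5/2; substituting u = h(theta) collapses the integral.
Check: d/dtheta[-2*log(theta**2 + 5/2)/3] = -8*theta/(6*theta**2 + 15) = f(theta).

F(theta) = -2*log(theta**2 + 5/2)/3 + C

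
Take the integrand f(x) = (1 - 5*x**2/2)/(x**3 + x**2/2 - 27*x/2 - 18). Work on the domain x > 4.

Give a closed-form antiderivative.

The denominator factors as (x - 4)*(x + 3)*(2*x + 3); partial fractions split f into directly integrable pieces: 37/(33*(2*x + 3)) - 43/(21*(x + 3)) - 78/(77*(x - 4)).
Check: d/dx[(-468*log(x - 4) + 259*log(x + 3/2) - 946*log(x + 3))/462] = (2 - 5*x**2)/(2*x**3 + x**2 - 27*x - 36), which equals f(x).

An antiderivative is F(x) = (-468*log(x - 4) + 259*log(x + 3/2) - 946*log(x + 3))/462.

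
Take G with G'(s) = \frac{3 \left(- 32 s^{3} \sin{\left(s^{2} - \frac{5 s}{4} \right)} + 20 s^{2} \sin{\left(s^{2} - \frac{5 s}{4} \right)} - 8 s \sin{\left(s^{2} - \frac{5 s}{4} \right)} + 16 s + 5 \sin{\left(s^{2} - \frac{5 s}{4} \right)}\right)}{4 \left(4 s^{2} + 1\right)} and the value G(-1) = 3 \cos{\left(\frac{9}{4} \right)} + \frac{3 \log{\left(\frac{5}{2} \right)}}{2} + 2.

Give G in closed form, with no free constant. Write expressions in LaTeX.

For G(s) to be correct, d/ds[G] must agree with the stated G'(s) identically.
A general antiderivative is \frac{3 \log{\left(2 s^{2} + \frac{1}{2} \right)}}{2} + 3 \cos{\left(s^{2} - \frac{5 s}{4} \right)} + C.
The condition gives C = 3 \cos{\left(\frac{9}{4} \right)} + \frac{3 \log{\left(\frac{5}{2} \right)}}{2} + 2 - (3 \cos{\left(\frac{9}{4} \right)} + \frac{3 \log{\left(\frac{5}{2} \right)}}{2}) = 2.
So G(s) = \frac{3 \log{\left(2 s^{2} + \frac{1}{2} \right)} + 6 \cos{\left(s^{2} - \frac{5 s}{4} \right)} + 4}{2}.
Check: d/ds[\frac{3 \log{\left(2 s^{2} + \frac{1}{2} \right)} + 6 \cos{\left(s^{2} - \frac{5 s}{4} \right)} + 4}{2}] = \frac{- 96 s^{3} \sin{\left(s^{2} - \frac{5 s}{4} \right)} + 60 s^{2} \sin{\left(s^{2} - \frac{5 s}{4} \right)} - 24 s \sin{\left(s^{2} - \frac{5 s}{4} \right)} + 48 s + 15 \sin{\left(s^{2} - \frac{5 s}{4} \right)}}{16 s^{2} + 4}, which equals G'(s).

G(s) = \frac{3 \log{\left(2 s^{2} + \frac{1}{2} \right)} + 6 \cos{\left(s^{2} - \frac{5 s}{4} \right)} + 4}{2}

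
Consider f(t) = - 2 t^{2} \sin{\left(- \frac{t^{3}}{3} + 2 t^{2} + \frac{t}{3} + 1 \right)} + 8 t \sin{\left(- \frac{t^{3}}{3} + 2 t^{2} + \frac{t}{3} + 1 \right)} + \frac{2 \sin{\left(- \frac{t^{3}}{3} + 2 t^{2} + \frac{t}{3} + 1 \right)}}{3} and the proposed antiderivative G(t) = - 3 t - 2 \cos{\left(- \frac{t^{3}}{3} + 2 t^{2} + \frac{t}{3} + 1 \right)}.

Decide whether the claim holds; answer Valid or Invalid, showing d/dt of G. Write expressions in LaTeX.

d/dt[G] = - 2 t^{2} \sin{\left(- \frac{t^{3}}{3} + 2 t^{2} + \frac{t}{3} + 1 \right)} + 8 t \sin{\left(- \frac{t^{3}}{3} + 2 t^{2} + \frac{t}{3} + 1 \right)} + \frac{2 \sin{\left(- \frac{t^{3}}{3} + 2 t^{2} + \frac{t}{3} + 1 \right)}}{3} - 3
d/dt[G] - f(t) = -3 != 0.

Invalid: d/dt[G] - f = -3, which is not 0.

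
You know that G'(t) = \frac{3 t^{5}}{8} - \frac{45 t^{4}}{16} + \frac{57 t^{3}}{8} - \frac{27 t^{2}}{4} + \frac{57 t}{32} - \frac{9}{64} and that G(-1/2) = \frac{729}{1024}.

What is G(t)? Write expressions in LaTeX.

G(t) = \frac{\left(2 t^{2} - 6 t + 1\right)^{3}}{128}

G'(t) matches the chain-rule pattern g'(h)*h' with inner function h(t) = \frac{t^{2}}{2} - \frac{3 t}{2} + \frac{1}{4}; substituting u = h(t) collapses the integral.
A general antiderivative is \frac{\left(\frac{t^{2}}{2} - \frac{3 t}{2} + \frac{1}{4}\right)^{3}}{2} + C.
The condition gives C = \frac{729}{1024} - (\frac{729}{1024}) = 0.
So G(t) = \frac{\left(2 t^{2} - 6 t + 1\right)^{3}}{128}.
Check: d/dt[\frac{\left(2 t^{2} - 6 t + 1\right)^{3}}{128}] = \frac{3 t^{5}}{8} - \frac{45 t^{4}}{16} + \frac{57 t^{3}}{8} - \frac{27 t^{2}}{4} + \frac{57 t}{32} - \frac{9}{64} = G'(t).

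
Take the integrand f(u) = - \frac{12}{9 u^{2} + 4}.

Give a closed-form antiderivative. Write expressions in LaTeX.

Since d/du undoes antidifferentiation here, F'(u) = f(u) is required of F(u).
Check: d/du[- 2 \operatorname{atan}{\left(\frac{3 u}{2} \right)}] = - \frac{12}{9 u^{2} + 4} = f(u).

An antiderivative is F(u) = - 2 \operatorname{atan}{\left(\frac{3 u}{2} \right)}.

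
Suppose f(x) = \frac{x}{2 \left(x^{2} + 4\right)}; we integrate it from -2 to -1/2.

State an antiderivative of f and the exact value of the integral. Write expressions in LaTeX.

The substitution u = \frac{3 x^{2}}{2} + 6 works: f is exactly (dF/du)*(du/dx) for that inner function.
F(x) = \frac{\log{\left(\frac{3 x^{2}}{2} + 6 \right)}}{4} is an antiderivative of f.
Check: d/dx[\frac{\log{\left(\frac{3 x^{2}}{2} + 6 \right)}}{4}] = \frac{x}{2 x^{2} + 8}, which equals f(x).
F(-1/2) = \frac{\log{\left(\frac{51}{8} \right)}}{4}; F(-2) = \frac{\log{\left(12 \right)}}{4}.
Integral = F(-1/2) - F(-2) = - \frac{\log{\left(12 \right)}}{4} + \frac{\log{\left(\frac{51}{8} \right)}}{4}.

Antiderivative: F(x) = \frac{\log{\left(\frac{3 x^{2}}{2} + 6 \right)}}{4}; value = - \frac{\log{\left(12 \right)}}{4} + \frac{\log{\left(\frac{51}{8} \right)}}{4}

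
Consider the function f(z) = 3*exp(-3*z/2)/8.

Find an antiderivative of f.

For F(z) to be correct the identity F'(z) - f(z) = 0 must hold.
Check: d/dz[-exp(-3*z/2)/4] = 3*exp(-3*z/2)/8 = f(z).

An antiderivative is F(z) = -exp(-3*z/2)/4.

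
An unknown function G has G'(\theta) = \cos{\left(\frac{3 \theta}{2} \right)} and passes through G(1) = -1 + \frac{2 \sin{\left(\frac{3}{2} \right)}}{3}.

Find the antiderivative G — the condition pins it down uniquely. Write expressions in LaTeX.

Differentiate the proposed G(\theta) back; it has to land on the given G'(\theta).
A general antiderivative is \frac{2 \sin{\left(\frac{3 \theta}{2} \right)}}{3} + C.
The condition gives C = -1 + \frac{2 \sin{\left(\frac{3}{2} \right)}}{3} - (\frac{2 \sin{\left(\frac{3}{2} \right)}}{3}) = -1.
So G(\theta) = \frac{2 \sin{\left(\frac{3 \theta}{2} \right)}}{3} - 1.
Check: d/d\theta[\frac{2 \sin{\left(\frac{3 \theta}{2} \right)}}{3} - 1] = \cos{\left(\frac{3 \theta}{2} \right)} = G'(\theta).

G(\theta) = \frac{2 \sin{\left(\frac{3 \theta}{2} \right)}}{3} - 1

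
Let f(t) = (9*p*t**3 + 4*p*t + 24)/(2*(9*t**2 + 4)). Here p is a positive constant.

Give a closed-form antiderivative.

An antiderivative is F(t) = (p*t**2 + 8*atan(3*t/2))/4.

An antiderivative F(t) passes only if d/dt[F] lands on f(t) exactly.
Check: d/dt[(p*t**2 + 8*atan(3*t/2))/4] = (9*p*t**3 + 4*p*t + 24)/(18*t**2 + 8), which equals f(t).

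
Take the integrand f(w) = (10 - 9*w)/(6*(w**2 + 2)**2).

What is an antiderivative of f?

For F(w) to be correct the identity F'(w) - f(w) = 0 must hold.
Check: d/dw[(10*w + 5*sqrt(2)*(w**2 + 2)*atan(sqrt(2)*w/2) + 18)/(24*(w**2 + 2))] = (10 - 9*w)/(6*w**4 + 24*w**2 + 24), which equals f(w).

An antiderivative is F(w) = (10*w + 5*sqrt(2)*(w**2 + 2)*atan(sqrt(2)*w/2) + 18)/(24*(w**2 + 2)).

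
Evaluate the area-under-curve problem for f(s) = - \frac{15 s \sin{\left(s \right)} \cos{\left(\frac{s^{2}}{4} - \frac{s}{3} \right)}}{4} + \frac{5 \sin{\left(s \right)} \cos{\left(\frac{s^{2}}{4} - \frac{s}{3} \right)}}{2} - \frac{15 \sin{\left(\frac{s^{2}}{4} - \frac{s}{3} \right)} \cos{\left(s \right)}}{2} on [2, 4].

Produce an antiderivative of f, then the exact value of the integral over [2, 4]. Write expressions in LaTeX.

Antiderivative: F(s) = - \frac{15 \sin{\left(s \right)} \sin{\left(\frac{s^{2}}{4} - \frac{s}{3} \right)}}{2}; value = \frac{15 \sin{\left(\frac{1}{3} \right)} \sin{\left(2 \right)}}{2} - \frac{15 \sin{\left(\frac{8}{3} \right)} \sin{\left(4 \right)}}{2}

Recognize the product-rule pattern: f = u'v + uv' with u = - \frac{15 \sin{\left(s \right)}}{2}, v = \sin{\left(\frac{s^{2}}{4} - \frac{s}{3} \right)}, so integration by parts undoes it.
F(s) = - \frac{15 \sin{\left(s \right)} \sin{\left(\frac{s^{2}}{4} - \frac{s}{3} \right)}}{2} is an antiderivative of f.
Check: d/ds[- \frac{15 \sin{\left(s \right)} \sin{\left(\frac{s^{2}}{4} - \frac{s}{3} \right)}}{2}] = - \frac{15 s \sin{\left(s \right)} \cos{\left(\frac{s^{2}}{4} - \frac{s}{3} \right)}}{4} + \frac{5 \sin{\left(s \right)} \cos{\left(\frac{s^{2}}{4} - \frac{s}{3} \right)}}{2} - \frac{15 \sin{\left(\frac{s^{2}}{4} - \frac{s}{3} \right)} \cos{\left(s \right)}}{2} = f(s).
F(4) = - \frac{15 \sin{\left(\frac{8}{3} \right)} \sin{\left(4 \right)}}{2}; F(2) = - \frac{15 \sin{\left(\frac{1}{3} \right)} \sin{\left(2 \right)}}{2}.
Integral = F(4) - F(2) = \frac{15 \sin{\left(\frac{1}{3} \right)} \sin{\left(2 \right)}}{2} - \frac{15 \sin{\left(\frac{8}{3} \right)} \sin{\left(4 \right)}}{2}.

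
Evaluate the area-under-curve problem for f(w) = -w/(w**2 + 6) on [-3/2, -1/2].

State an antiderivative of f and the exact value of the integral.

Antiderivative: F(w) = -log(w**2 + 6)/2; value = -log(25/4)/2 + log(33/4)/2

f matches the chain-rule pattern g'(h)*h' with inner function h(w) = w**2 + 6; substituting u = h(w) collapses the integral.
F(w) = -log(w**2 + 6)/2 is an antiderivative of f.
Check: d/dw[-log(w**2 + 6)/2] = -w/(w**2 + 6) = f(w).
F(-1/2) = -log(25/4)/2; F(-3/2) = -log(33/4)/2.
Integral = F(-1/2) - F(-3/2) = -log(25/4)/2 + log(33/4)/2.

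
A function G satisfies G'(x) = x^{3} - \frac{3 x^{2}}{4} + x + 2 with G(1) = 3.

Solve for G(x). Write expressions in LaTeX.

G(x) = \frac{x^{4}}{4} - \frac{x^{3}}{4} + \frac{x^{2}}{2} + 2 x + \frac{1}{2}

Integrate term by term and add the pieces.
A general antiderivative is \frac{x^{4}}{4} - \frac{x^{3}}{4} + \frac{x^{2}}{2} + 2 x + C.
The condition gives C = 3 - (\frac{5}{2}) = \frac{1}{2}.
So G(x) = \frac{x^{4}}{4} - \frac{x^{3}}{4} + \frac{x^{2}}{2} + 2 x + \frac{1}{2}.
Check: d/dx[\frac{x^{4}}{4} - \frac{x^{3}}{4} + \frac{x^{2}}{2} + 2 x + \frac{1}{2}] = x^{3} - \frac{3 x^{2}}{4} + x + 2 = G'(x).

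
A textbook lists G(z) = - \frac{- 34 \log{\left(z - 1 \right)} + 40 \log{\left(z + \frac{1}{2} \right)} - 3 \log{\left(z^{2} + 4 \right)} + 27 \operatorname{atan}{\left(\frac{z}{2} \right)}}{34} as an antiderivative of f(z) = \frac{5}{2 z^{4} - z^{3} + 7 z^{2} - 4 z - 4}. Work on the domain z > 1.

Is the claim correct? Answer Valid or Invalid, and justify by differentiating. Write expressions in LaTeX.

Invalid: d/dz[G] - f = \frac{10}{2 z^{4} - z^{3} + 7 z^{2} - 4 z - 4}, which is not 0.

d/dz[G] = \frac{15}{2 z^{4} - z^{3} + 7 z^{2} - 4 z - 4}
d/dz[G] - f(z) = \frac{10}{2 z^{4} - z^{3} + 7 z^{2} - 4 z - 4} != 0.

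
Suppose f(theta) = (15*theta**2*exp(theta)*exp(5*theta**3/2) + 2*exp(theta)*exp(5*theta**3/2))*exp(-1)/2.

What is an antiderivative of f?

f matches the chain-rule pattern g'(h)*h' with inner function h(theta) = 5*theta**3/2 + theta - 1; substituting u = h(theta) collapses the integral.
Check: d/dtheta[exp(5*theta**3/2 + theta - 1)] = 15*theta**2*exp(-1)*exp(theta)*exp(5*theta**3/2)/2 + exp(-1)*exp(theta)*exp(5*theta**3/2), which equals f(theta).

An antiderivative is F(theta) = exp(5*theta**3/2 + theta - 1).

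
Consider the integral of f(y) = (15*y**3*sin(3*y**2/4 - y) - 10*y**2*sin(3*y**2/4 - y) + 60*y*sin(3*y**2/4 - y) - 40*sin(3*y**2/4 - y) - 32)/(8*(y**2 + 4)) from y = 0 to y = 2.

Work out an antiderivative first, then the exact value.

Antiderivative: F(y) = -(5*cos(3*y**2/4 - y) + 8*atan(y/2))/4; value = -pi/2 - 5*cos(1)/4 + 5/4

Whatever form F(y) takes, F'(y) = f(y) is non-negotiable.
F(y) = -(5*cos(3*y**2/4 - y) + 8*atan(y/2))/4 is an antiderivative of f.
Check: d/dy[-(5*cos(3*y**2/4 - y) + 8*atan(y/2))/4] = (15*y**3*sin(3*y**2/4 - y) - 10*y**2*sin(3*y**2/4 - y) + 60*y*sin(3*y**2/4 - y) - 40*sin(3*y**2/4 - y) - 32)/(8*y**2 + 32), which equals f(y).
F(2) = -pi/2 - 5*cos(1)/4; F(0) = -5/4.
Integral = F(2) - F(0) = -pi/2 - 5*cos(1)/4 + 5/4.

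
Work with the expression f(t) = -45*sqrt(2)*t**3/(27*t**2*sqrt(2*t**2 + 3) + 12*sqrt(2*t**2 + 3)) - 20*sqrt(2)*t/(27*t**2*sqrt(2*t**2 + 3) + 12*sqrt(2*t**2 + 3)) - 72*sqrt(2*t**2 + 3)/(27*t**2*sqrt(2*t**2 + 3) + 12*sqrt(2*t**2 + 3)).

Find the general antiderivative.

F(t) = -(5*sqrt(2)*sqrt(2*t**2 + 3) + 24*atan(3*t/2))/6 + C

The integrand splits into summands that can be handled one at a time.
Check: d/dt[-(5*sqrt(2)*sqrt(2*t**2 + 3) + 24*atan(3*t/2))/6] = (-45*sqrt(2)*t**3 - 20*sqrt(2)*t - 72*sqrt(2*t**2 + 3))/(27*t**2*sqrt(2*t**2 + 3) + 12*sqrt(2*t**2 + 3)), which equals f(t).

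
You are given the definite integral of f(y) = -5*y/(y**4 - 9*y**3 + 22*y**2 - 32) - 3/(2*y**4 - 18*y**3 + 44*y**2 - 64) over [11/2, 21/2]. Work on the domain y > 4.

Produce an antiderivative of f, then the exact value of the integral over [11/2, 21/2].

Antiderivative: F(y) = (603*(y - 4)*log(y - 4) - 575*(y - 4)*log(y - 2) - 28*(y - 4)*log(y + 1) + 1290)/(600*(y - 4)); value = -23*log(17/2)/24 - 43/39 - 201*log(3/2)/200 - 7*log(23/2)/150 + 23*log(7/2)/24 + 631*log(13/2)/600

Factor the denominator (2*(y - 4)**2*(y - 2)*(y + 1)) and decompose: f = -7/(150*(y + 1)) - 23/(24*(y - 2)) + 201/(200*(y - 4)) - 43/(20*(y - 4)**2); each piece integrates to a log, atan, or power term.
F(y) = (603*(y - 4)*log(y - 4) - 575*(y - 4)*log(y - 2) - 28*(y - 4)*log(y + 1) + 1290)/(600*(y - 4)) is an antiderivative of f.
Check: d/dy[(603*(y - 4)*log(y - 4) - 575*(y - 4)*log(y - 2) - 28*(y - 4)*log(y + 1) + 1290)/(600*(y - 4))] = (-10*y - 3)/(2*y**4 - 18*y**3 + 44*y**2 - 64), which equals f(y).
F(21/2) = -23*log(17/2)/24 - 7*log(23/2)/150 + 43/130 + 201*log(13/2)/200; F(11/2) = -23*log(7/2)/24 - 7*log(13/2)/150 + 201*log(3/2)/200 + 43/30.
Integral = F(21/2) - F(11/2) = -23*log(17/2)/24 - 43/39 - 201*log(3/2)/200 - 7*log(23/2)/150 + 23*log(7/2)/24 + 631*log(13/2)/600.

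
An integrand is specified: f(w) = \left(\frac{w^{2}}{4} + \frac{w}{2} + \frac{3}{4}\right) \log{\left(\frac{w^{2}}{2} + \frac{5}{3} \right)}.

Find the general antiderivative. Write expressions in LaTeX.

F(w) = \frac{- 6 w^{3} - 27 w^{2} + 9 w \left(w^{2} + 3 w + 9\right) \log{\left(\frac{w^{2}}{2} + \frac{5}{3} \right)} - 102 w + 90 \log{\left(w^{2} + \frac{10}{3} \right)} + 34 \sqrt{30} \operatorname{atan}{\left(\frac{\sqrt{30} w}{10} \right)}}{108} + C

An antiderivative F(w) passes only if d/dw[F] lands on f(w) exactly.
Check: d/dw[\frac{- 6 w^{3} - 27 w^{2} + 9 w \left(w^{2} + 3 w + 9\right) \log{\left(\frac{w^{2}}{2} + \frac{5}{3} \right)} - 102 w + 90 \log{\left(w^{2} + \frac{10}{3} \right)} + 34 \sqrt{30} \operatorname{atan}{\left(\frac{\sqrt{30} w}{10} \right)}}{108}] = \frac{w^{2} \log{\left(3 w^{2} + 10 \right)}}{4} - \frac{w^{2} \log{\left(6 \right)}}{4} + \frac{w \log{\left(3 w^{2} + 10 \right)}}{2} - \frac{w \log{\left(6 \right)}}{2} + \frac{3 \log{\left(3 w^{2} + 10 \right)}}{4} - \frac{3 \log{\left(6 \right)}}{4}, which equals f(w).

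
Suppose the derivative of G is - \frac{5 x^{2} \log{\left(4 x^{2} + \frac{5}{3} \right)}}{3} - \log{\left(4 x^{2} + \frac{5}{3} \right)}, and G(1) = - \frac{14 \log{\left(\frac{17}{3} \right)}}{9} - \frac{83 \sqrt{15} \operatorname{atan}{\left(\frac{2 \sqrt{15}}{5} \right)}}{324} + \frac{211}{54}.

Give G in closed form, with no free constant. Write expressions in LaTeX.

G(x) = - \frac{5 x^{3} \log{\left(4 x^{2} + \frac{5}{3} \right)}}{9} + \frac{10 x^{3}}{27} - x \log{\left(4 x^{2} + \frac{5}{3} \right)} + \frac{83 x}{54} - \frac{83 \sqrt{15} \operatorname{atan}{\left(\frac{2 \sqrt{15} x}{5} \right)}}{324} + 2

Integrate term by term and add the pieces.
A general antiderivative is \frac{10 x^{3}}{27} + \frac{83 x}{54} + \left(- \frac{5 x^{3}}{9} - x\right) \log{\left(4 x^{2} + \frac{5}{3} \right)} - \frac{83 \sqrt{15} \operatorname{atan}{\left(\frac{2 \sqrt{15} x}{5} \right)}}{324} + C.
The condition gives C = - \frac{14 \log{\left(\frac{17}{3} \right)}}{9} - \frac{83 \sqrt{15} \operatorname{atan}{\left(\frac{2 \sqrt{15}}{5} \right)}}{324} + \frac{211}{54} - (- \frac{14 \log{\left(\frac{17}{3} \right)}}{9} - \frac{83 \sqrt{15} \operatorname{atan}{\left(\frac{2 \sqrt{15}}{5} \right)}}{324} + \frac{103}{54}) = 2.
So G(x) = - \frac{5 x^{3} \log{\left(4 x^{2} + \frac{5}{3} \right)}}{9} + \frac{10 x^{3}}{27} - x \log{\left(4 x^{2} + \frac{5}{3} \right)} + \frac{83 x}{54} - \frac{83 \sqrt{15} \operatorname{atan}{\left(\frac{2 \sqrt{15} x}{5} \right)}}{324} + 2.
Check: d/dx[- \frac{5 x^{3} \log{\left(4 x^{2} + \frac{5}{3} \right)}}{9} + \frac{10 x^{3}}{27} - x \log{\left(4 x^{2} + \frac{5}{3} \right)} + \frac{83 x}{54} - \frac{83 \sqrt{15} \operatorname{atan}{\left(\frac{2 \sqrt{15} x}{5} \right)}}{324} + 2] = - \frac{5 x^{2} \log{\left(4 x^{2} + \frac{5}{3} \right)}}{3} - \log{\left(4 x^{2} + \frac{5}{3} \right)} = G'(x).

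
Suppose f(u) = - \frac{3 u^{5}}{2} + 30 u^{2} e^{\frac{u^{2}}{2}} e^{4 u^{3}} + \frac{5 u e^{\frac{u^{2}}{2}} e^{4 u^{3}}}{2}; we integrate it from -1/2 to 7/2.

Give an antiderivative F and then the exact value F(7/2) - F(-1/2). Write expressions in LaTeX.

Antiderivative: F(u) = - \frac{u^{6}}{4} + \frac{5 e^{4 u^{3} + \frac{u^{2}}{2}}}{2}; value = - \frac{7353}{16} - \frac{5}{2 e^{\frac{3}{8}}} + \frac{5 e^{\frac{1421}{8}}}{2}

The integrand splits into summands that can be handled one at a time.
F(u) = - \frac{u^{6}}{4} + \frac{5 e^{4 u^{3} + \frac{u^{2}}{2}}}{2} is an antiderivative of f.
Check: d/du[- \frac{u^{6}}{4} + \frac{5 e^{4 u^{3} + \frac{u^{2}}{2}}}{2}] = - \frac{3 u^{5}}{2} + 30 u^{2} e^{\frac{u^{2}}{2}} e^{4 u^{3}} + \frac{5 u e^{\frac{u^{2}}{2}} e^{4 u^{3}}}{2} = f(u).
F(7/2) = - \frac{117649}{256} + \frac{5 e^{\frac{1421}{8}}}{2}; F(-1/2) = - \frac{1}{256} + \frac{5}{2 e^{\frac{3}{8}}}.
Integral = F(7/2) - F(-1/2) = - \frac{7353}{16} - \frac{5}{2 e^{\frac{3}{8}}} + \frac{5 e^{\frac{1421}{8}}}{2}.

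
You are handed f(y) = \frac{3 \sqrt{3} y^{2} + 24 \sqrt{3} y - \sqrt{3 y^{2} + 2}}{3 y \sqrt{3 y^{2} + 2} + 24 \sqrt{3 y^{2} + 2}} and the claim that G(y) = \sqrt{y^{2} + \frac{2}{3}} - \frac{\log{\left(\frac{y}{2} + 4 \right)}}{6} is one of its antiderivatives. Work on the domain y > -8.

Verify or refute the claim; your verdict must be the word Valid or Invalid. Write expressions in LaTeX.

d/dy[G] = \frac{6 \sqrt{3} y^{2} + 48 \sqrt{3} y - \sqrt{3 y^{2} + 2}}{6 y \sqrt{3 y^{2} + 2} + 48 \sqrt{3 y^{2} + 2}}
d/dy[G] - f(y) = \frac{1}{6 y + 48} != 0.

Invalid: d/dy[G] - f = \frac{1}{6 y + 48}, which is not 0.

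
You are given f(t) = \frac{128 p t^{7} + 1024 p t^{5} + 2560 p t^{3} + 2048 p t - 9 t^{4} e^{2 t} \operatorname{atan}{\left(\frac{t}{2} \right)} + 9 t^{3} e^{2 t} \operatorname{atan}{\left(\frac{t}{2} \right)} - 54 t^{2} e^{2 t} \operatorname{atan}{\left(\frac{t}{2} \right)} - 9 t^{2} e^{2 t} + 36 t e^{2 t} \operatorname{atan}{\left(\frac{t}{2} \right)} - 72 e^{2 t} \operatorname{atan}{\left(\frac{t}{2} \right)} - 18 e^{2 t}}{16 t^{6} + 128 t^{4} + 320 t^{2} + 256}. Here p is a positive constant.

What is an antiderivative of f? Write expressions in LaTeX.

An antiderivative is F(t) = 4 p t^{2} - \frac{9 e^{2 t} \operatorname{atan}{\left(\frac{t}{2} \right)}}{32 t^{2} + 64}.

Any candidate F(t) must reproduce f(t) exactly when differentiated.
Check: d/dt[4 p t^{2} - \frac{9 e^{2 t} \operatorname{atan}{\left(\frac{t}{2} \right)}}{32 t^{2} + 64}] = \frac{128 p t^{7} + 1024 p t^{5} + 2560 p t^{3} + 2048 p t - 9 t^{4} e^{2 t} \operatorname{atan}{\left(\frac{t}{2} \right)} + 9 t^{3} e^{2 t} \operatorname{atan}{\left(\frac{t}{2} \right)} - 54 t^{2} e^{2 t} \operatorname{atan}{\left(\frac{t}{2} \right)} - 9 t^{2} e^{2 t} + 36 t e^{2 t} \operatorname{atan}{\left(\frac{t}{2} \right)} - 72 e^{2 t} \operatorname{atan}{\left(\frac{t}{2} \right)} - 18 e^{2 t}}{16 t^{6} + 128 t^{4} + 320 t^{2} + 256} = f(t).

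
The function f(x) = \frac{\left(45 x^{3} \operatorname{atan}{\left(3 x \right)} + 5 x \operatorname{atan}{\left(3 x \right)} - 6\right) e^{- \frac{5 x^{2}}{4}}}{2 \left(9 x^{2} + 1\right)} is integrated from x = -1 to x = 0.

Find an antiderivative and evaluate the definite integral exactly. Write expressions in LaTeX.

Recognize the product-rule pattern: f = u'v + uv' with u = - \operatorname{atan}{\left(3 x \right)}, v = e^{- \frac{5 x^{2}}{4}}, so integration by parts undoes it.
F(x) = - e^{- \frac{5 x^{2}}{4}} \operatorname{atan}{\left(3 x \right)} is an antiderivative of f.
Check: d/dx[- e^{- \frac{5 x^{2}}{4}} \operatorname{atan}{\left(3 x \right)}] = \frac{45 x^{3} \operatorname{atan}{\left(3 x \right)} + 5 x \operatorname{atan}{\left(3 x \right)} - 6}{18 x^{2} e^{\frac{5 x^{2}}{4}} + 2 e^{\frac{5 x^{2}}{4}}}, which equals f(x).
F(0) = 0; F(-1) = \frac{\operatorname{atan}{\left(3 \right)}}{e^{\frac{5}{4}}}.
Integral = F(0) - F(-1) = - \frac{\operatorname{atan}{\left(3 \right)}}{e^{\frac{5}{4}}}.

Antiderivative: F(x) = - e^{- \frac{5 x^{2}}{4}} \operatorname{atan}{\left(3 x \right)}; value = - \frac{\operatorname{atan}{\left(3 \right)}}{e^{\frac{5}{4}}}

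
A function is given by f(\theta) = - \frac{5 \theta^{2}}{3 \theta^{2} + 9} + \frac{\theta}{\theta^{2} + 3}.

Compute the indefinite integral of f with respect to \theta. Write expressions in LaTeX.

F(\theta) = - \frac{5 \theta}{3} + \frac{\log{\left(\theta^{2} + 3 \right)}}{2} + \frac{5 \sqrt{3} \operatorname{atan}{\left(\frac{\sqrt{3} \theta}{3} \right)}}{3} + C

The integrand splits into summands that can be handled one at a time.
Check: d/d\theta[- \frac{5 \theta}{3} + \frac{\log{\left(\theta^{2} + 3 \right)}}{2} + \frac{5 \sqrt{3} \operatorname{atan}{\left(\frac{\sqrt{3} \theta}{3} \right)}}{3}] = \frac{- 5 \theta^{2} + 3 \theta}{3 \theta^{2} + 9}, which equals f(\theta).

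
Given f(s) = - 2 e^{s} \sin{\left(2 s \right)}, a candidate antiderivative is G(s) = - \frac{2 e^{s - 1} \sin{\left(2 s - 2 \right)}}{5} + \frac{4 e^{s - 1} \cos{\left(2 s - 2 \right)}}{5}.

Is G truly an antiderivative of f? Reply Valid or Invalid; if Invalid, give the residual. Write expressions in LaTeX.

d/ds[G] = - \frac{2 e^{s} \sin{\left(2 s - 2 \right)}}{e}
d/ds[G] - f(s) = 2 e^{s} \sin{\left(2 s \right)} - \frac{2 e^{s} \sin{\left(2 s - 2 \right)}}{e} != 0.

Invalid: d/ds[G] - f = 2 e^{s} \sin{\left(2 s \right)} - \frac{2 e^{s} \sin{\left(2 s - 2 \right)}}{e}, which is not 0.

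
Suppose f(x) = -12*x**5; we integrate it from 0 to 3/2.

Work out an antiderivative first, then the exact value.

Antiderivative: F(x) = -2*x**6; value = -729/32

Whatever form F(x) takes, F'(x) = f(x) is non-negotiable.
F(x) = -2*x**6 is an antiderivative of f.
Check: d/dx[-2*x**6] = -12*x**5 = f(x).
F(3/2) = -729/32; F(0) = 0.
Integral = F(3/2) - F(0) = -729/32.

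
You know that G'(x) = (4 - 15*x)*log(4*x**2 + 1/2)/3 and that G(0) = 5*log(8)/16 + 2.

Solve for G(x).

G(x) = -5*x**2*log(4*x**2 + 1/2)/2 + 5*x**2/2 + 4*x*log(4*x**2 + 1/2)/3 - 8*x/3 - 5*log(x**2 + 1/8)/16 + 2*sqrt(2)*atan(2*sqrt(2)*x)/3 + 2

The proposed G(x) is checked by its d/dx: the result must match the given G'(x).
A general antiderivative is 5*x**2/2 - 8*x/3 + (-5*x**2/2 + 4*x/3)*log(4*x**2 + 1/2) - 5*log(x**2 + 1/8)/16 + 2*sqrt(2)*atan(2*sqrt(2)*x)/3 + C.
The condition gives C = 5*log(8)/16 + 2 - (5*log(8)/16) = 2.
So G(x) = -5*x**2*log(4*x**2 + 1/2)/2 + 5*x**2/2 + 4*x*log(4*x**2 + 1/2)/3 - 8*x/3 - 5*log(x**2 + 1/8)/16 + 2*sqrt(2)*atan(2*sqrt(2)*x)/3 + 2.
Check: d/dx[-5*x**2*log(4*x**2 + 1/2)/2 + 5*x**2/2 + 4*x*log(4*x**2 + 1/2)/3 - 8*x/3 - 5*log(x**2 + 1/8)/16 + 2*sqrt(2)*atan(2*sqrt(2)*x)/3 + 2] = -5*x*log(4*x**2 + 1/2) + 4*log(4*x**2 + 1/2)/3, which equals G'(x).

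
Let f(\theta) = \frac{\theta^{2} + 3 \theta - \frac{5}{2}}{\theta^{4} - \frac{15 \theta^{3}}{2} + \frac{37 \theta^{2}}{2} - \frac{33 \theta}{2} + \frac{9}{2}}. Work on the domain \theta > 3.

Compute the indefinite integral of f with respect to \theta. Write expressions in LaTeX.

The denominator factors as \left(\theta - 3\right)^{2} \left(\theta - 1\right) \left(2 \theta - 1\right); partial fractions split f into directly integrable pieces: \frac{12}{25 \left(2 \theta - 1\right)} + \frac{3}{4 \left(\theta - 1\right)} - \frac{99}{100 \left(\theta - 3\right)} + \frac{31}{10 \left(\theta - 3\right)^{2}}.
Check: d/d\theta[\frac{- 99 \theta \log{\left(\theta - 3 \right)} + 75 \theta \log{\left(\theta - 1 \right)} + 24 \theta \log{\left(\theta - \frac{1}{2} \right)} + 297 \log{\left(\theta - 3 \right)} - 225 \log{\left(\theta - 1 \right)} - 72 \log{\left(\theta - \frac{1}{2} \right)} - 310}{100 \theta - 300}] = \frac{2 \theta^{2} + 6 \theta - 5}{2 \theta^{4} - 15 \theta^{3} + 37 \theta^{2} - 33 \theta + 9}, which equals f(\theta).

F(\theta) = \frac{- 99 \theta \log{\left(\theta - 3 \right)} + 75 \theta \log{\left(\theta - 1 \right)} + 24 \theta \log{\left(\theta - \frac{1}{2} \right)} + 297 \log{\left(\theta - 3 \right)} - 225 \log{\left(\theta - 1 \right)} - 72 \log{\left(\theta - \frac{1}{2} \right)} - 310}{100 \theta - 300} + C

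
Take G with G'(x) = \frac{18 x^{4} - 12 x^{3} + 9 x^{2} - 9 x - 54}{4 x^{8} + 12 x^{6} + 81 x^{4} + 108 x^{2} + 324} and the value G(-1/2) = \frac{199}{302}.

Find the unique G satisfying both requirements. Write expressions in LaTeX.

G(x) = \frac{\frac{1}{2} - x}{\frac{2 x^{4}}{3} + x^{2} + 6} + \frac{1}{2}

G'(x) has the shape u'v + uv' for u = \frac{1}{\frac{2 x^{4}}{3} + x^{2} + 6} and v = \frac{1}{2} - x — it is the derivative of the product u*v.
A general antiderivative is \frac{\frac{1}{2} - x}{\frac{2 x^{4}}{3} + x^{2} + 6} + C.
The condition gives C = \frac{199}{302} - (\frac{24}{151}) = \frac{1}{2}.
So G(x) = \frac{\frac{1}{2} - x}{\frac{2 x^{4}}{3} + x^{2} + 6} + \frac{1}{2}.
Check: d/dx[\frac{\frac{1}{2} - x}{\frac{2 x^{4}}{3} + x^{2} + 6} + \frac{1}{2}] = \frac{18 x^{4} - 12 x^{3} + 9 x^{2} - 9 x - 54}{4 x^{8} + 12 x^{6} + 81 x^{4} + 108 x^{2} + 324} = G'(x).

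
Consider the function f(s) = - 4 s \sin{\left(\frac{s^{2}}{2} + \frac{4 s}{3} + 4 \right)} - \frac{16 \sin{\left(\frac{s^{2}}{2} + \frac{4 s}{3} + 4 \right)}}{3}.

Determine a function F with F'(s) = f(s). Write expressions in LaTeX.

An antiderivative is F(s) = 4 \cos{\left(\frac{s^{2}}{2} + \frac{4 s}{3} + 4 \right)}.

f matches the chain-rule pattern g'(h)*h' with inner function h(s) = \frac{s^{2}}{2} + \frac{4 s}{3} + 4; substituting u = h(s) collapses the integral.
Check: d/ds[4 \cos{\left(\frac{s^{2}}{2} + \frac{4 s}{3} + 4 \right)}] = - 4 s \sin{\left(\frac{s^{2}}{2} + \frac{4 s}{3} + 4 \right)} - \frac{16 \sin{\left(\frac{s^{2}}{2} + \frac{4 s}{3} + 4 \right)}}{3} = f(s).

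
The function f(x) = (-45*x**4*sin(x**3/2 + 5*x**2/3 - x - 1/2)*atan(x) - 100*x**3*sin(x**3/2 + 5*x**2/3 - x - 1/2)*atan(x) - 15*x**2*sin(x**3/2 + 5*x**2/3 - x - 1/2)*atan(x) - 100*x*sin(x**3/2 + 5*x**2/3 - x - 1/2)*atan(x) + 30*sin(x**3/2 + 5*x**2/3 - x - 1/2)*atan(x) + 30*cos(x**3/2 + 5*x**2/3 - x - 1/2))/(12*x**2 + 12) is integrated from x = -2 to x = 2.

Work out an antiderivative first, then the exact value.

Recognize the product-rule pattern: f = u'v + uv' with u = 5*atan(x)/2, v = cos(x**3/2 + 5*x**2/3 - x - 1/2), so integration by parts undoes it.
F(x) = 5*cos(x**3/2 + 5*x**2/3 - x - 1/2)*atan(x)/2 is an antiderivative of f.
Check: d/dx[5*cos(x**3/2 + 5*x**2/3 - x - 1/2)*atan(x)/2] = (-45*x**4*sin(x**3/2 + 5*x**2/3 - x - 1/2)*atan(x) - 100*x**3*sin(x**3/2 + 5*x**2/3 - x - 1/2)*atan(x) - 15*x**2*sin(x**3/2 + 5*x**2/3 - x - 1/2)*atan(x) - 100*x*sin(x**3/2 + 5*x**2/3 - x - 1/2)*atan(x) + 30*sin(x**3/2 + 5*x**2/3 - x - 1/2)*atan(x) + 30*cos(x**3/2 + 5*x**2/3 - x - 1/2))/(12*x**2 + 12) = f(x).
F(2) = 5*cos(49/6)*atan(2)/2; F(-2) = -5*cos(25/6)*atan(2)/2.
Integral = F(2) - F(-2) = 5*cos(25/6)*atan(2)/2 + 5*cos(49/6)*atan(2)/2.

Antiderivative: F(x) = 5*cos(x**3/2 + 5*x**2/3 - x - 1/2)*atan(x)/2; value = 5*cos(25/6)*atan(2)/2 + 5*cos(49/6)*atan(2)/2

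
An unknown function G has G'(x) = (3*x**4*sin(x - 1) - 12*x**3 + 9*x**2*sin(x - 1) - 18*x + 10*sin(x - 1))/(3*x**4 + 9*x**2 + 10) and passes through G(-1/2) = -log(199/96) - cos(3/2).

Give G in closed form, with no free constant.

G(x) = -log(3*x**4 + 9*x**2 + 10) - cos(x - 1) + log(6)

Whatever form G(x) takes, its d/dx must return the stated G'(x).
A general antiderivative is -log(x**4/2 + 3*x**2/2 + 5/3) - cos(x - 1) + C.
The condition gives C = -log(199/96) - cos(3/2) - (-log(199/96) - cos(3/2)) = 0.
So G(x) = -log(3*x**4 + 9*x**2 + 10) - cos(x - 1) + log(6).
Check: d/dx[-log(3*x**4 + 9*x**2 + 10) - cos(x - 1) + log(6)] = (3*x**4*sin(x - 1) - 12*x**3 + 9*x**2*sin(x - 1) - 18*x + 10*sin(x - 1))/(3*x**4 + 9*x**2 + 10) = G'(x).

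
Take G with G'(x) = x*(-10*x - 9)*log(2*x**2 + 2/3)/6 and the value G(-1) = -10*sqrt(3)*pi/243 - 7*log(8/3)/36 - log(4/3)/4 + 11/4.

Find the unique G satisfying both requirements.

G(x) = (120*x**3 + 9*x**2*(-20*x - 27)*log(2*x**2 + 2/3) + 243*x**2 - 120*x - 81*log(x**2 + 1/3) + 40*sqrt(3)*atan(sqrt(3)*x) + 648)/324

Differentiate the proposed G(x) back; it has to land on the given G'(x).
A general antiderivative is 10*x**3/27 + 3*x**2/4 - 10*x/27 + (-5*x**3/9 - 3*x**2/4)*log(2*x**2 + 2/3) - log(x**2 + 1/3)/4 + 10*sqrt(3)*atan(sqrt(3)*x)/81 + C.
The condition gives C = -10*sqrt(3)*pi/243 - 7*log(8/3)/36 - log(4/3)/4 + 11/4 - (-10*sqrt(3)*pi/243 - 7*log(8/3)/36 - log(4/3)/4 + 3/4) = 2.
So G(x) = (120*x**3 + 9*x**2*(-20*x - 27)*log(2*x**2 + 2/3) + 243*x**2 - 120*x - 81*log(x**2 + 1/3) + 40*sqrt(3)*atan(sqrt(3)*x) + 648)/324.
Check: d/dx[(120*x**3 + 9*x**2*(-20*x - 27)*log(2*x**2 + 2/3) + 243*x**2 - 120*x - 81*log(x**2 + 1/3) + 40*sqrt(3)*atan(sqrt(3)*x) + 648)/324] = -5*x**2*log(x**2 + 1/3)/3 - 5*x**2*log(2)/3 - 3*x*log(x**2 + 1/3)/2 - 3*x*log(2)/2, which equals G'(x).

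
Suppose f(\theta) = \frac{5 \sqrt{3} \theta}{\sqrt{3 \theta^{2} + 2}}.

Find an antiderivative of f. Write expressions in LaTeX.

An antiderivative is F(\theta) = \frac{5 \sqrt{3} \sqrt{3 \theta^{2} + 2}}{3}.

The substitution u = \theta^{2} + \frac{2}{3} works: f is exactly (dF/du)*(du/d\theta) for that inner function.
Check: d/d\theta[\frac{5 \sqrt{3} \sqrt{3 \theta^{2} + 2}}{3}] = \frac{5 \sqrt{3} \theta}{\sqrt{3 \theta^{2} + 2}} = f(\theta).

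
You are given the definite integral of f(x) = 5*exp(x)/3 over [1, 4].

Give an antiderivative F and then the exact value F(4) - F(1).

Antiderivative: F(x) = 5*exp(x)/3; value = -5*exp(1)/3 + 5*exp(4)/3

Recover f(x) by differentiating a candidate F(x); any mismatch rules it out.
F(x) = 5*exp(x)/3 is an antiderivative of f.
Check: d/dx[5*exp(x)/3] = 5*exp(x)/3 = f(x).
F(4) = 5*exp(4)/3; F(1) = 5*exp(1)/3.
Integral = F(4) - F(1) = -5*exp(1)/3 + 5*exp(4)/3.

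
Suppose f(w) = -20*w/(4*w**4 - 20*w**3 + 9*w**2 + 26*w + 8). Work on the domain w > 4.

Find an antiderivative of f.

Factor the denominator ((w - 4)*(w - 2)*(2*w + 1)**2) and decompose: f = -248/(405*(2*w + 1)) + 8/(9*(2*w + 1)**2) + 4/(5*(w - 2)) - 40/(81*(w - 4)); each piece integrates to a log, atan, or power term.
Check: d/dw[-40*log(w - 4)/81 + 4*log(w - 2)/5 - 124*log(w + 1/2)/405 - 20/(90*w + 45)] = -20*w/(4*w**4 - 20*w**3 + 9*w**2 + 26*w + 8) = f(w).

An antiderivative is F(w) = -40*log(w - 4)/81 + 4*log(w - 2)/5 - 124*log(w + 1/2)/405 - 20/(90*w + 45).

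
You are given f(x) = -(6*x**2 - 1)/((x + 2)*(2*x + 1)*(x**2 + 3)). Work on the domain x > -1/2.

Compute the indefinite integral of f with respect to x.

Factor the denominator ((x + 2)*(2*x + 1)*(x**2 + 3)) and decompose: f = -19*(5*x + 4)/(91*(x**2 + 3)) - 4/(39*(2*x + 1)) + 23/(21*(x + 2)); each piece integrates to a log, atan, or power term.
Check: d/dx[-(28*log(x + 1/2) - 598*log(x + 2) + 285*log(x**2 + 3) + 152*sqrt(3)*atan(sqrt(3)*x/3))/546] = (1 - 6*x**2)/(2*x**4 + 5*x**3 + 8*x**2 + 15*x + 6), which equals f(x).

F(x) = -(28*log(x + 1/2) - 598*log(x + 2) + 285*log(x**2 + 3) + 152*sqrt(3)*atan(sqrt(3)*x/3))/546 + C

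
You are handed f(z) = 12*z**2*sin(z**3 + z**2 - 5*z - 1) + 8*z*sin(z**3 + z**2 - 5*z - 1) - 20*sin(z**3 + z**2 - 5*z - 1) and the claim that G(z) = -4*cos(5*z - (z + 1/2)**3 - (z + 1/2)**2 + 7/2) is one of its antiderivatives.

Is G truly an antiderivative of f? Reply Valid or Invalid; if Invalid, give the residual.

Invalid: d/dz[G] - f = -12*z**2*sin(z**3 + z**2 - 5*z - 1) + 12*z**2*sin(z**3 + 5*z**2/2 - 13*z/4 - 25/8) - 8*z*sin(z**3 + z**2 - 5*z - 1) + 20*z*sin(z**3 + 5*z**2/2 - 13*z/4 - 25/8) + 20*sin(z**3 + z**2 - 5*z - 1) - 13*sin(z**3 + 5*z**2/2 - 13*z/4 - 25/8), which is not 0.

d/dz[G] = 12*z**2*sin(z**3 + 5*z**2/2 - 13*z/4 - 25/8) + 20*z*sin(z**3 + 5*z**2/2 - 13*z/4 - 25/8) - 13*sin(z**3 + 5*z**2/2 - 13*z/4 - 25/8)
d/dz[G] - f(z) = -12*z**2*sin(z**3 + z**2 - 5*z - 1) + 12*z**2*sin(z**3 + 5*z**2/2 - 13*z/4 - 25/8) - 8*z*sin(z**3 + z**2 - 5*z - 1) + 20*z*sin(z**3 + 5*z**2/2 - 13*z/4 - 25/8) + 20*sin(z**3 + z**2 - 5*z - 1) - 13*sin(z**3 + 5*z**2/2 - 13*z/4 - 25/8) != 0.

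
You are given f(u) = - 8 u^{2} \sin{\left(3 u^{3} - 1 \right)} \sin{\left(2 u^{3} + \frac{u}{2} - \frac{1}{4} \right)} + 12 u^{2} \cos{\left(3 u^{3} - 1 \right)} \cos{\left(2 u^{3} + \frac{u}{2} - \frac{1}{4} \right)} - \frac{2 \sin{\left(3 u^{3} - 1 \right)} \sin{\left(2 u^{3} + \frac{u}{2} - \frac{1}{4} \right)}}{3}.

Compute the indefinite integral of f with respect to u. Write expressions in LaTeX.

f has the shape v'r + vr' for v = \frac{4 \cos{\left(2 u^{3} + \frac{u}{2} - \frac{1}{4} \right)}}{3} and r = \sin{\left(3 u^{3} - 1 \right)} — it is the derivative of the product v*r.
Check: d/du[\frac{4 \sin{\left(3 u^{3} - 1 \right)} \cos{\left(2 u^{3} + \frac{u}{2} - \frac{1}{4} \right)}}{3}] = - 8 u^{2} \sin{\left(3 u^{3} - 1 \right)} \sin{\left(2 u^{3} + \frac{u}{2} - \frac{1}{4} \right)} + 12 u^{2} \cos{\left(3 u^{3} - 1 \right)} \cos{\left(2 u^{3} + \frac{u}{2} - \frac{1}{4} \right)} - \frac{2 \sin{\left(3 u^{3} - 1 \right)} \sin{\left(2 u^{3} + \frac{u}{2} - \frac{1}{4} \right)}}{3} = f(u).

F(u) = \frac{4 \sin{\left(3 u^{3} - 1 \right)} \cos{\left(2 u^{3} + \frac{u}{2} - \frac{1}{4} \right)}}{3} + C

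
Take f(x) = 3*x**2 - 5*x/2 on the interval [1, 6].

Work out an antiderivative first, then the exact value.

Antiderivative: F(x) = x**3 - 5*x**2/4; value = 685/4

Integrate term by term and add the pieces.
F(x) = x**3 - 5*x**2/4 is an antiderivative of f.
Check: d/dx[x**3 - 5*x**2/4] = 3*x**2 - 5*x/2 = f(x).
F(6) = 171; F(1) = -1/4.
Integral = F(6) - F(1) = 685/4.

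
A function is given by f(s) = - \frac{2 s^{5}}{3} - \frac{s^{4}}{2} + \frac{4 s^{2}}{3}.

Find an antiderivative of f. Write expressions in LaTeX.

An antiderivative is F(s) = - \frac{s^{6}}{9} - \frac{s^{5}}{10} + \frac{4 s^{3}}{9}.

Integrate term by term and add the pieces.
Check: d/ds[- \frac{s^{6}}{9} - \frac{s^{5}}{10} + \frac{4 s^{3}}{9}] = - \frac{2 s^{5}}{3} - \frac{s^{4}}{2} + \frac{4 s^{2}}{3} = f(s).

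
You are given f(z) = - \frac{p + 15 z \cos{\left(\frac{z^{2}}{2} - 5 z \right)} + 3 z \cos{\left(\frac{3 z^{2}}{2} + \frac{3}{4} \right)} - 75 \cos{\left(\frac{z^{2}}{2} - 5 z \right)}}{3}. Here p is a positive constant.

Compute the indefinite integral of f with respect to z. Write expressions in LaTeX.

Recover f(z) by differentiating a candidate F(z); any mismatch rules it out.
Check: d/dz[\frac{- p z - 15 \sin{\left(\frac{z^{2}}{2} - 5 z \right)} - \sin{\left(\frac{3 z^{2}}{2} + \frac{3}{4} \right)}}{3}] = - \frac{p}{3} - 5 z \cos{\left(\frac{z^{2}}{2} - 5 z \right)} - z \cos{\left(\frac{3 z^{2}}{2} + \frac{3}{4} \right)} + 25 \cos{\left(\frac{z^{2}}{2} - 5 z \right)}, which equals f(z).

F(z) = \frac{- p z - 15 \sin{\left(\frac{z^{2}}{2} - 5 z \right)} - \sin{\left(\frac{3 z^{2}}{2} + \frac{3}{4} \right)}}{3} + C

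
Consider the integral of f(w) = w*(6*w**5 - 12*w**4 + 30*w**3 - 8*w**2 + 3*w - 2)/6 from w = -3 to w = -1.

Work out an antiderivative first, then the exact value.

Antiderivative: F(w) = w**7/7 - w**6/3 + w**5 - w**4/3 + w**3/6 - w**2/6; value = 5805/7

A first test for any F(w): its w-derivative must equal f(w) identically.
F(w) = w**7/7 - w**6/3 + w**5 - w**4/3 + w**3/6 - w**2/6 is an antiderivative of f.
Check: d/dw[w**7/7 - w**6/3 + w**5 - w**4/3 + w**3/6 - w**2/6] = w**6 - 2*w**5 + 5*w**4 - 4*w**3/3 + w**2/2 - w/3, which equals f(w).
F(-1) = -15/7; F(-3) = -5820/7.
Integral = F(-1) - F(-3) = 5805/7.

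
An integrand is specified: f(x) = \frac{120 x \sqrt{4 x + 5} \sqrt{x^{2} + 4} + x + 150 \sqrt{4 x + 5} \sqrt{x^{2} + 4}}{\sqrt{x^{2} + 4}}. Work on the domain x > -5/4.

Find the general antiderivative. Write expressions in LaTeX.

F(x) = 3 \left(4 x + 5\right)^{\frac{5}{2}} + \sqrt{x^{2} + 4} + C

Whatever form F(x) takes, F'(x) = f(x) is non-negotiable.
Check: d/dx[3 \left(4 x + 5\right)^{\frac{5}{2}} + \sqrt{x^{2} + 4}] = \frac{120 x \sqrt{4 x + 5} \sqrt{x^{2} + 4} + x + 150 \sqrt{4 x + 5} \sqrt{x^{2} + 4}}{\sqrt{x^{2} + 4}} = f(x).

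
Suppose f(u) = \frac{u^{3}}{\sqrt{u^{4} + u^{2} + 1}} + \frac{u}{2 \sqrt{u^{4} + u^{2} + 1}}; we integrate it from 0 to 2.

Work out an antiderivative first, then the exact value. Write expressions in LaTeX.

f matches the chain-rule pattern g'(h)*h' with inner function h(u) = u^{4} + u^{2} + 1; substituting w = h(u) collapses the integral.
F(u) = \frac{\sqrt{u^{4} + u^{2} + 1}}{2} is an antiderivative of f.
Check: d/du[\frac{\sqrt{u^{4} + u^{2} + 1}}{2}] = \frac{2 u^{3} + u}{2 \sqrt{u^{4} + u^{2} + 1}}, which equals f(u).
F(2) = \frac{\sqrt{21}}{2}; F(0) = \frac{1}{2}.
Integral = F(2) - F(0) = - \frac{1}{2} + \frac{\sqrt{21}}{2}.

Antiderivative: F(u) = \frac{\sqrt{u^{4} + u^{2} + 1}}{2}; value = - \frac{1}{2} + \frac{\sqrt{21}}{2}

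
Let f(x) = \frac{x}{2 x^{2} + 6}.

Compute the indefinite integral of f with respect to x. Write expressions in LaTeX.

f matches the chain-rule pattern g'(h)*h' with inner function h(x) = x^{2} + 3; substituting u = h(x) collapses the integral.
Check: d/dx[\frac{\log{\left(x^{2} + 3 \right)}}{4}] = \frac{x}{2 x^{2} + 6} = f(x).

F(x) = \frac{\log{\left(x^{2} + 3 \right)}}{4} + C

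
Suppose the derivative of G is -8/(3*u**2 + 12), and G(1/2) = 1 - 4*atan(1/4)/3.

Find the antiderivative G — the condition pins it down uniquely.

Check a candidate G(u) by differentiating: d/du[G] must match the given G'(u).
A general antiderivative is -4*atan(u/2)/3 + C.
The condition gives C = 1 - 4*atan(1/4)/3 - (-4*atan(1/4)/3) = 1.
So G(u) = 1 - 4*atan(u/2)/3.
Check: d/du[1 - 4*atan(u/2)/3] = -8/(3*u**2 + 12) = G'(u).

G(u) = 1 - 4*atan(u/2)/3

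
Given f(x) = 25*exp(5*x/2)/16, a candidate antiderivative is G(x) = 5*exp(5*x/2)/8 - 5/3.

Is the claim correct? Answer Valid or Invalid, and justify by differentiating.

Valid - the claim checks out under differentiation.

d/dx[G] = 25*exp(5*x/2)/16
This equals f(x) exactly, so the claim holds.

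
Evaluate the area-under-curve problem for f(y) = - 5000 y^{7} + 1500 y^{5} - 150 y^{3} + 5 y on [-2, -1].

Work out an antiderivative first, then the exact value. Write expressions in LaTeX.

Antiderivative: F(y) = - 625 y^{8} + 250 y^{6} - \frac{75 y^{4}}{2} + \frac{5 y^{2}}{2}; value = 144180

f matches the chain-rule pattern g'(h)*h' with inner function h(y) = 5 y^{2} - \frac{1}{2}; substituting u = h(y) collapses the integral.
F(y) = - 625 y^{8} + 250 y^{6} - \frac{75 y^{4}}{2} + \frac{5 y^{2}}{2} is an antiderivative of f.
Check: d/dy[- 625 y^{8} + 250 y^{6} - \frac{75 y^{4}}{2} + \frac{5 y^{2}}{2}] = - 5000 y^{7} + 1500 y^{5} - 150 y^{3} + 5 y = f(y).
F(-1) = -410; F(-2) = -144590.
Integral = F(-1) - F(-2) = 144180.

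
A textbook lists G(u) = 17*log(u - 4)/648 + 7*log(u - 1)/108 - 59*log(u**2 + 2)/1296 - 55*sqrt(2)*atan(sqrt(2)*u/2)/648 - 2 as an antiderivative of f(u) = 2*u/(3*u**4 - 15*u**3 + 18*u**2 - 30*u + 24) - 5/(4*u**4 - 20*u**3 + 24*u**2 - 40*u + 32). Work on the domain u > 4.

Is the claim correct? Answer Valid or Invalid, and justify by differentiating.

d/du[G] = (8*u - 15)/(12*u**4 - 60*u**3 + 72*u**2 - 120*u + 96)
This equals f(u) exactly, so the claim holds.

Valid: G'(u) = f(u).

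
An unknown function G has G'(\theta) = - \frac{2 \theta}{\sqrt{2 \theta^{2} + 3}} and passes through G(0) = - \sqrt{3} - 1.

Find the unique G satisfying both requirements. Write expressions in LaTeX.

The substitution u = 2 \theta^{2} + 3 works: G'(\theta) is exactly (dG/du)*(du/d\theta) for that inner function.
A general antiderivative is - \sqrt{2 \theta^{2} + 3} + C.
The condition gives C = - \sqrt{3} - 1 - (- \sqrt{3}) = -1.
So G(\theta) = - \sqrt{2 \theta^{2} + 3} - 1.
Check: d/d\theta[- \sqrt{2 \theta^{2} + 3} - 1] = - \frac{2 \theta}{\sqrt{2 \theta^{2} + 3}} = G'(\theta).

G(\theta) = - \sqrt{2 \theta^{2} + 3} - 1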